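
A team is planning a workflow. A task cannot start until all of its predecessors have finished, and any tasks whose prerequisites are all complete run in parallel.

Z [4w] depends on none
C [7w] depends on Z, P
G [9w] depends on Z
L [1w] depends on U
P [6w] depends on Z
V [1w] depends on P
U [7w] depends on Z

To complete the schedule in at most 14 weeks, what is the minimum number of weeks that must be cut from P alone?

3

Current finish: 17 weeks; target: 14.
P is on every critical path, so each week cut from P cuts the finish by one (this holds down to a finish of 13).
Need 17 − 14 = 3 weeks off P → P becomes 3 weeks, finish becomes 14.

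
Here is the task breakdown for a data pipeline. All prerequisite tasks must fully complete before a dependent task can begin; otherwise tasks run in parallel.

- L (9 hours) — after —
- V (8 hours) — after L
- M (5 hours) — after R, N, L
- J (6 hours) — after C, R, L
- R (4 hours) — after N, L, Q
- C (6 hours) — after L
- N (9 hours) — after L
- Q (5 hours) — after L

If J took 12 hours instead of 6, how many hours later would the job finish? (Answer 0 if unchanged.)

Baseline: L→N→R→J = 9+9+4+6 = 28 → 28 hours.
Since J is critical, the +6 change carries straight to that chain (now 34 hours).
No other chain overtakes it, so the finish is 34 hours.
Change in finish: 34 − 28 = +6 hours.

6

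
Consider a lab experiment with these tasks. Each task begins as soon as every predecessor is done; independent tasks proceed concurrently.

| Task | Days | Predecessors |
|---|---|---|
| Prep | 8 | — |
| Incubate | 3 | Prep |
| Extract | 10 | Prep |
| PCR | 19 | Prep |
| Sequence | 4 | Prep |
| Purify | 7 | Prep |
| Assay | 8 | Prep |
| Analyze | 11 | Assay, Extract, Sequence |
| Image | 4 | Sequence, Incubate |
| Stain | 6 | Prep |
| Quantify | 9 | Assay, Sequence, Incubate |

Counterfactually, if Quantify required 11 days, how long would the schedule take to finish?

29

The binding path is Prep→Extract→Analyze = 8+10+11 = 29; finish at 29 days.
The longest path through Quantify is only 25 days, so Quantify has float 4.
The critical path is still Prep→Extract→Analyze; finish is now 29 days.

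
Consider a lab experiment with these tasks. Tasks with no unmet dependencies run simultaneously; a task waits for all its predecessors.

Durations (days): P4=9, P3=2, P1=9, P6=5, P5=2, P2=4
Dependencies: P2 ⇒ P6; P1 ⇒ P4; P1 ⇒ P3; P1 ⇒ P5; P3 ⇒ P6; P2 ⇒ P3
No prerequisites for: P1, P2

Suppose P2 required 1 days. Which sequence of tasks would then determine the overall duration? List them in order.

P1, P4

Actual critical path: P1→P4 = 9+9 = 18 ⇒ 18 days.
The longest path through P2 is only 11 days, so P2 has float 7.
No other chain overtakes it, so the finish is 18 days.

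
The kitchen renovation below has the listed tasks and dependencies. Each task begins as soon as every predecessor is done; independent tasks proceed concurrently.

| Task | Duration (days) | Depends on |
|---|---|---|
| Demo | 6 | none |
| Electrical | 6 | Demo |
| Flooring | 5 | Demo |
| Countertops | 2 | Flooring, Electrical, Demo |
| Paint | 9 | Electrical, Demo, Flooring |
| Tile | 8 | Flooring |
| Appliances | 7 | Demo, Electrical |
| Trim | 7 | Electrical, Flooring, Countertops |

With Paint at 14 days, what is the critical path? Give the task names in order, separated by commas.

Critical path before the change: Demo→Electrical→Paint = 6+6+9 = 21 giving 21 days.
Paint is on the critical path; changing it to 14 makes that path 26 days.
That remains the longest chain; total 26 days.

Demo, Electrical, Paint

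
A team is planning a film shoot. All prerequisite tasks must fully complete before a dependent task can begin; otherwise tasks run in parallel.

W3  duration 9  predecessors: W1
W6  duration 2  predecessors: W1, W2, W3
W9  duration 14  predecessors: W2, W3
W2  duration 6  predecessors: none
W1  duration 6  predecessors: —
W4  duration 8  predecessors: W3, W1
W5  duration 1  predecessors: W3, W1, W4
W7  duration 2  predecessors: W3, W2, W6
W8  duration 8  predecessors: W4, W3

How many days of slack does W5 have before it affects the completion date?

The longest chain is W1→W3→W4→W8 = 6+9+8+8 = 31; overall finish 31 days.
Longest path through W5: 24 days (earliest finish 24, latest finish 31).
So W5 can slip 31 − 24 = 7 days.

7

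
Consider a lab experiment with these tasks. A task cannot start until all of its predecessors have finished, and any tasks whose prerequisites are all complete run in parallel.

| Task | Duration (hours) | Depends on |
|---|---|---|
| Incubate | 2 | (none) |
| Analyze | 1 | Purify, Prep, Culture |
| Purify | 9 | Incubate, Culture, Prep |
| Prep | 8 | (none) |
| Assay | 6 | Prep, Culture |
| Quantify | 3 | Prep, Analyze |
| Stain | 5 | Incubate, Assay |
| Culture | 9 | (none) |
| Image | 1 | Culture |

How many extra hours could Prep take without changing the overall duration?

Critical path: Culture→Purify→Analyze→Quantify = 9+9+1+3 = 22, so the finish is 22 hours.
Prep finishes as early as 8 and must finish by 9.
Float = 22 − 21 = 1.

1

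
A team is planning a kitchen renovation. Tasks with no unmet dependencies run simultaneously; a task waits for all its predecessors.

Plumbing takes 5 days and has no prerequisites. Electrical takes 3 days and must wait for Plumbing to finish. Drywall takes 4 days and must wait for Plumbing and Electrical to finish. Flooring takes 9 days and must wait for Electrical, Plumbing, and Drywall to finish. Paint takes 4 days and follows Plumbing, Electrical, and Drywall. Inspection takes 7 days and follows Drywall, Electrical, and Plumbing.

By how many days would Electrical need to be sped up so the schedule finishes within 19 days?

Current finish: 21 days; target: 19.
Electrical is on every critical path, so each day cut from Electrical cuts the finish by one (this holds down to a finish of 19).
Need 21 − 19 = 2 days off Electrical → Electrical becomes 1 day, finish becomes 19.

2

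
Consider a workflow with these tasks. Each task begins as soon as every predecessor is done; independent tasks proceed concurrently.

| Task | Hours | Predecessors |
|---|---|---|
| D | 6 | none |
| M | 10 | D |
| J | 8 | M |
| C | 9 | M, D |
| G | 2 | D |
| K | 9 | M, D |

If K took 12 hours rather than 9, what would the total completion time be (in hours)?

Critical path before the change: D→M→K = 6+10+9 = 25 giving 25 hours.
K is on the critical path; changing it to 12 makes that path 28 hours.
The critical path is still D→M→K; finish is now 28 hours.

28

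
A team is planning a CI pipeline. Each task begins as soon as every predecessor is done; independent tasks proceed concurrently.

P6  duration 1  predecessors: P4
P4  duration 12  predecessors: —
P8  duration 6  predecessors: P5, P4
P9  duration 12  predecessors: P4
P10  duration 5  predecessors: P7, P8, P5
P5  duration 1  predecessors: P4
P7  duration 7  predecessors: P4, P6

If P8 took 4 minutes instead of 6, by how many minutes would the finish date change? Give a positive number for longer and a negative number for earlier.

Baseline: P4→P6→P7→P10 = 12+1+7+5 = 25 → 25 minutes.
P8 has 1 minute of float (longest path through it is 24).
No other chain overtakes it, so the finish is 25 minutes.
Change in finish: 25 − 25 = +0 minutes.

0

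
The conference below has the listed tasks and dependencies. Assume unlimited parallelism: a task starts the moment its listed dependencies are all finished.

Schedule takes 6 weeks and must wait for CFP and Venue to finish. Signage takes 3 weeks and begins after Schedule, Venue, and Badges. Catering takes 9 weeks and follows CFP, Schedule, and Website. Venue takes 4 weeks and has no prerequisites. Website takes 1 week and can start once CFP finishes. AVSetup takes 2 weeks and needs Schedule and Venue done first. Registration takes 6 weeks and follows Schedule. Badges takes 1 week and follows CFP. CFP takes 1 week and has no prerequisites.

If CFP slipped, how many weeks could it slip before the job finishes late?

Venue→Schedule→Catering = 4+6+9 = 19 sets the makespan at 19 weeks.
Longest path through CFP: 16 weeks (earliest finish 1, latest finish 4).
Slack of CFP = 3 − 0 = 3 weeks.

3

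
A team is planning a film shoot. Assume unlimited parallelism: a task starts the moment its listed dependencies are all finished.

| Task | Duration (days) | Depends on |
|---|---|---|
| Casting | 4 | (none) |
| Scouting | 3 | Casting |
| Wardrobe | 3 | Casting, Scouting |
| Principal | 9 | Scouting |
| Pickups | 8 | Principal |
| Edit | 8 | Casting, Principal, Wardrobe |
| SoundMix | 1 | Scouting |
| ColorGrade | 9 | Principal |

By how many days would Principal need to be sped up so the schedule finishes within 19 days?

Current finish: 25 days; target: 19.
Principal is on every critical path, so each day cut from Principal cuts the finish by one (this holds down to a finish of 18).
Need 25 − 19 = 6 days off Principal → Principal becomes 3 days, finish becomes 19.

6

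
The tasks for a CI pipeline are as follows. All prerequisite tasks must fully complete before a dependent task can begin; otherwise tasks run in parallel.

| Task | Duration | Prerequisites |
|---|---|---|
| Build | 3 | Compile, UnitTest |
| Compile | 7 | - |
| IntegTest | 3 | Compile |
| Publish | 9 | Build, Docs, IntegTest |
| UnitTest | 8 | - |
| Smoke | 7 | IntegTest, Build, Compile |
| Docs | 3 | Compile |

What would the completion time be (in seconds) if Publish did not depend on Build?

Original critical path: UnitTest→Build→Publish = 8+3+9 = 20 ⇒ 20 seconds.
Without Build→Publish, Publish's earliest start moves from 11 to 10.
New critical path: Compile→IntegTest→Publish = 7+3+9 = 19 ⇒ 19 seconds.

19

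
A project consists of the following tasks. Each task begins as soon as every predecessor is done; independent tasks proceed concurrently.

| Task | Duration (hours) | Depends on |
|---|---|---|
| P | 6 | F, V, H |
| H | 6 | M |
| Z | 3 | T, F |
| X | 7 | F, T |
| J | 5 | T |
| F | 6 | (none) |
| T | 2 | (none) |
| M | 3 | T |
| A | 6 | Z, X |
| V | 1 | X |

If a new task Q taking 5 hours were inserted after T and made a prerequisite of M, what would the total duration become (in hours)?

Originally the job takes 20 hours.
With Q inserted, M now waits for max(T, Q).
New critical path: T→Q→M→H→P = 2+5+3+6+6 = 22 ⇒ 22 hours.

22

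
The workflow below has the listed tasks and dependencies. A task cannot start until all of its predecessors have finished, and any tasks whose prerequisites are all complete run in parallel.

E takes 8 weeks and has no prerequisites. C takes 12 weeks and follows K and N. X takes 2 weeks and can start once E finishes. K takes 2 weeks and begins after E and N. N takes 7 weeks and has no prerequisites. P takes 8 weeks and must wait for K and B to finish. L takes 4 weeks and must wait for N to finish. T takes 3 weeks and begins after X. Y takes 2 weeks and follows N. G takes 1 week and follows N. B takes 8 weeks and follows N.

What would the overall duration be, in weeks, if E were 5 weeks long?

Actual critical path: N→B→P = 7+8+8 = 23 ⇒ 23 weeks.
E has 1 week of float (longest path through it is 22).
That remains the longest chain; total 23 weeks.

23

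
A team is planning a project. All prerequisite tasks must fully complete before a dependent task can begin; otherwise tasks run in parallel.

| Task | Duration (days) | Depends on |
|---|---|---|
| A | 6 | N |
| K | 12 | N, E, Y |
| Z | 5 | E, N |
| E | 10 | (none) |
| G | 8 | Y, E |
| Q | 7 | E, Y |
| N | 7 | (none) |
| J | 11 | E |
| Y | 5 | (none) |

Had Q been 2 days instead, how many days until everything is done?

22

The binding path is E→K = 10+12 = 22; finish at 22 days.
Q is off the critical path — its longest chain is 17 days, giving 5 of slack.
The critical path is still E→K; finish is now 22 days.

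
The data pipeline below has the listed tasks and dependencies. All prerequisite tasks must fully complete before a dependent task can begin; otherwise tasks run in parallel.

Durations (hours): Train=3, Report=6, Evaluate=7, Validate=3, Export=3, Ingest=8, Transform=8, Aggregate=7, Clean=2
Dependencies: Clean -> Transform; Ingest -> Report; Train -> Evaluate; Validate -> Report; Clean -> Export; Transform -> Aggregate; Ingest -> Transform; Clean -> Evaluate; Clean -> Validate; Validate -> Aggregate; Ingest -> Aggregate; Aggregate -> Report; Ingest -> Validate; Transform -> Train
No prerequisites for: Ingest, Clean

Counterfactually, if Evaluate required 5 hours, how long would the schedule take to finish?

29

The binding path is Ingest→Transform→Aggregate→Report = 8+8+7+6 = 29; finish at 29 hours.
The longest path through Evaluate is only 26 hours, so Evaluate has float 3.
That remains the longest chain; total 29 hours.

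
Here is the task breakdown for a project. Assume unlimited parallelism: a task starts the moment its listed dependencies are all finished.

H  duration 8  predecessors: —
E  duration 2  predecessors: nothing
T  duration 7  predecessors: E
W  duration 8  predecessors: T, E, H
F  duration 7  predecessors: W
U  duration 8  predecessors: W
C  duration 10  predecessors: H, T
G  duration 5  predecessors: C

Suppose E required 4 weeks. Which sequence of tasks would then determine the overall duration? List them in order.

E, T, W, U

Actual critical path: E→T→W→U = 2+7+8+8 = 25 ⇒ 25 weeks.
E lies on that path, so at 4 weeks the path becomes 27 weeks.
That remains the longest chain; total 27 weeks.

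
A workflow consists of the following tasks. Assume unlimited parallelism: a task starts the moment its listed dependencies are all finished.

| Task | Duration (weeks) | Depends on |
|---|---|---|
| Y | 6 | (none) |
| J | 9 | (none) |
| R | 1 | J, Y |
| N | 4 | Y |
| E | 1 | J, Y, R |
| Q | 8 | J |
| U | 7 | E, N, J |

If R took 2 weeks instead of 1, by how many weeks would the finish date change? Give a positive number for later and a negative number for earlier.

1

Actual critical path: J→R→E→U = 9+1+1+7 = 18 ⇒ 18 weeks.
R lies on that path, so at 2 weeks the path becomes 19 weeks.
No other chain overtakes it, so the finish is 19 weeks.
Change in finish: 19 − 18 = +1 weeks.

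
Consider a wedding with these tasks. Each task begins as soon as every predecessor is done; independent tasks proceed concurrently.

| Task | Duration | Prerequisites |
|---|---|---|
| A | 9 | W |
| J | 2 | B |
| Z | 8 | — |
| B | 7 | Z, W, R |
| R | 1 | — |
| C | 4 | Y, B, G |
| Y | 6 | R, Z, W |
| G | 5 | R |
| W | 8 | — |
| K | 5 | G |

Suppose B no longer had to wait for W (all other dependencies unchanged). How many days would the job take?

Before: longest chain Z→B→C = 8+7+4 = 19, finish 19.
Dropping W→B doesn't change B's earliest start (8); another predecessor still binds.
New critical path: Z→B→C = 8+7+4 = 19 ⇒ 19 days.

19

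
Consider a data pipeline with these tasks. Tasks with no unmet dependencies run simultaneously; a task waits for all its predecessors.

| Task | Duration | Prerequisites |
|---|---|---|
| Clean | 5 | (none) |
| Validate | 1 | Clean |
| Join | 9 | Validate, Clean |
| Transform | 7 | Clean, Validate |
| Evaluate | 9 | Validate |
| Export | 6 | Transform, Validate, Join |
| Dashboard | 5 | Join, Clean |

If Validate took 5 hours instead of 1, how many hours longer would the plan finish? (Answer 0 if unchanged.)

4

The binding path is Clean→Validate→Join→Export = 5+1+9+6 = 21; finish at 21 hours.
Since Validate is critical, the +4 change carries straight to that chain (now 25 hours).
The critical path is still Clean→Validate→Join→Export; finish is now 25 hours.
Change in finish: 25 − 21 = +4 hours.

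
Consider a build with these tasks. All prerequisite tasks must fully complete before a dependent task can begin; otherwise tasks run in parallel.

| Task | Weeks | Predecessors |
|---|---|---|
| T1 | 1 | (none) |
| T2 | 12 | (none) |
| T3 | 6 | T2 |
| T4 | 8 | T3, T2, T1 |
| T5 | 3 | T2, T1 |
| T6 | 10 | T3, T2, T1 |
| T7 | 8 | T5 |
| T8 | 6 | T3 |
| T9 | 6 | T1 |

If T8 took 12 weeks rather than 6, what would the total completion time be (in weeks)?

Baseline: T2→T3→T6 = 12+6+10 = 28 → 28 weeks.
T8 has 4 weeks of float (longest path through it is 24).
Now T2→T3→T8 = 12+6+12 = 30 is longest, so the finish becomes 30 weeks.

30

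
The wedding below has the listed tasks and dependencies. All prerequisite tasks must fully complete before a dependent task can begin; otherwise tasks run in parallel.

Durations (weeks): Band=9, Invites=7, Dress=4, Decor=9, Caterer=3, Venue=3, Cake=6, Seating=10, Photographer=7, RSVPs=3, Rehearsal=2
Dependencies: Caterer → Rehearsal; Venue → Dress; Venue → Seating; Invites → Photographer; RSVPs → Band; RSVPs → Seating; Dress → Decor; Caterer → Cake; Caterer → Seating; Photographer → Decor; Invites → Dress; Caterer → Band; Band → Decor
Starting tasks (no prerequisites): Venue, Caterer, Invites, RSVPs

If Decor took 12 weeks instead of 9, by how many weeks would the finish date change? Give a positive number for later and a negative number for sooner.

Critical path before the change: Invites→Photographer→Decor = 7+7+9 = 23 giving 23 weeks.
Decor is on the critical path; changing it to 12 makes that path 26 weeks.
The critical path is still Invites→Photographer→Decor; finish is now 26 weeks.
Change in finish: 26 − 23 = +3 weeks.

3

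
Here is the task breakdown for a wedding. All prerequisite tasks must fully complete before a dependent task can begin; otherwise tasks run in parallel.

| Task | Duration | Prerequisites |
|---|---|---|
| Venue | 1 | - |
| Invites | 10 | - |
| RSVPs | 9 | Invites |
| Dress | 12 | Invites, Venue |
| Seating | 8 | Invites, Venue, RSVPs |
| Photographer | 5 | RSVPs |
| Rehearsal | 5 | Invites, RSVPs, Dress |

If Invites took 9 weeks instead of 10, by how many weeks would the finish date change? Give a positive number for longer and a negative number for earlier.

Baseline: Invites→RSVPs→Seating = 10+9+8 = 27 → 27 weeks.
Invites is on the critical path; changing it to 9 makes that path 26 weeks.
That remains the longest chain; total 26 weeks.
Change in finish: 26 − 27 = -1 weeks.

-1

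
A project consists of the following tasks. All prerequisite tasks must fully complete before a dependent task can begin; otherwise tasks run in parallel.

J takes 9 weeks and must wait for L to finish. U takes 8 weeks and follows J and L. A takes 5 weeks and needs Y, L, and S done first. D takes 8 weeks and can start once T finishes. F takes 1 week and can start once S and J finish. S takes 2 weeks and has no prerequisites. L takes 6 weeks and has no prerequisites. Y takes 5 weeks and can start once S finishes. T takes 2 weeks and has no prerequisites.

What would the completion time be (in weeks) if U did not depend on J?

Original critical path: L→J→U = 6+9+8 = 23 ⇒ 23 weeks.
Without J→U, U's earliest start moves from 15 to 6.
After: L→J→F = 6+9+1 = 16 → 16 weeks.

16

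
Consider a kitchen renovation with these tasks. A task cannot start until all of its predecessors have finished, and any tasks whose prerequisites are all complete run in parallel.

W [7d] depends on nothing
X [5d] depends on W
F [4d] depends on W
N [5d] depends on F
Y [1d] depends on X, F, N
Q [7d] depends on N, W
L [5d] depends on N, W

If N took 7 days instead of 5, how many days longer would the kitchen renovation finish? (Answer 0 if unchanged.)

2

Baseline: W→F→N→Q = 7+4+5+7 = 23 → 23 days.
Since N is critical, the +2 change carries straight to that chain (now 25 days).
No other chain overtakes it, so the finish is 25 days.
Change in finish: 25 − 23 = +2 days.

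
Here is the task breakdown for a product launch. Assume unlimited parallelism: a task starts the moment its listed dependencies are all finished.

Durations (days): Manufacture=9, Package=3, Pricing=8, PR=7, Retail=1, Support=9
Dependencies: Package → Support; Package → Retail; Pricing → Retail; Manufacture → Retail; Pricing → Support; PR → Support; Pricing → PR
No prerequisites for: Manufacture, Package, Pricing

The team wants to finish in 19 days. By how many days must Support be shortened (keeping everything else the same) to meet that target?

5

Current finish: 24 days; target: 19.
Support is on every critical path, so each day cut from Support cuts the finish by one (this holds down to a finish of 16).
Need 24 − 19 = 5 days off Support → Support becomes 4 days, finish becomes 19.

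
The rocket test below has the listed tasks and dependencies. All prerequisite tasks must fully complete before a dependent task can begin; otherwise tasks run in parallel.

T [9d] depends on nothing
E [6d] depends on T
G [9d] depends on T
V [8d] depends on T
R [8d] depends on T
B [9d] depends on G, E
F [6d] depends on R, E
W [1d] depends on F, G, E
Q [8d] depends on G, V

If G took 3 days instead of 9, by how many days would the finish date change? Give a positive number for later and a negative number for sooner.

As given, the longest chain is T→G→B = 9+9+9 = 27, so the finish is 27 days.
G lies on that path, so at 3 days the path becomes 21 days.
Now T→V→Q = 9+8+8 = 25 is longest, so the finish becomes 25 days.
Change in finish: 25 − 27 = -2 days.

-2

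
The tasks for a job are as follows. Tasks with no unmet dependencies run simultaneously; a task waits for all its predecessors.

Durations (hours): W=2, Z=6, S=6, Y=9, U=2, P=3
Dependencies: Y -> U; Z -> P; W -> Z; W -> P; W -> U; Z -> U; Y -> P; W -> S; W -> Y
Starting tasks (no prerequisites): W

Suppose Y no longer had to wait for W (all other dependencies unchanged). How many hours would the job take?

12

With the dependency in place, W→Y→P = 2+9+3 = 14 sets the finish at 14 hours.
Without W→Y, Y's earliest start moves from 2 to 0.
The longest chain is now Y→P = 9+3 = 12, so the job takes 12 hours.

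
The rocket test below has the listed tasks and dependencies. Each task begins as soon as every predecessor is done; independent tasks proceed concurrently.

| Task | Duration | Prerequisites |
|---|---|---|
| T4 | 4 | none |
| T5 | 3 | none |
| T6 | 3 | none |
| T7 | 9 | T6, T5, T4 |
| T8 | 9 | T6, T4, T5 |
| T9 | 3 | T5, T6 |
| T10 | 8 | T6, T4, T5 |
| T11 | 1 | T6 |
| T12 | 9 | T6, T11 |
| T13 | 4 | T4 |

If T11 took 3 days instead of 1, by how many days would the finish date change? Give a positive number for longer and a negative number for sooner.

The binding path is T6→T11→T12 = 3+1+9 = 13; finish at 13 days.
Since T11 is critical, the +2 change carries straight to that chain (now 15 days).
The critical path is still T6→T11→T12; finish is now 15 days.
Change in finish: 15 − 13 = +2 days.

2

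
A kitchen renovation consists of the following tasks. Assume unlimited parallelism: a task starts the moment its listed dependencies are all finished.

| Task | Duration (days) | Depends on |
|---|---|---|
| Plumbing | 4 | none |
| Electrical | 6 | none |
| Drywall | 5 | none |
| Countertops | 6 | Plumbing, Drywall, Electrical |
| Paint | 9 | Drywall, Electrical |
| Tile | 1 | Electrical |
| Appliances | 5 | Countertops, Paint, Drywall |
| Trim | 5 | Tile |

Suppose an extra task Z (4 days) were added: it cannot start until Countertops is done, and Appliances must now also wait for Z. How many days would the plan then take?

Originally the plan takes 20 days.
With Z inserted, Appliances now waits for max(Countertops, Paint, Drywall, Z).
New critical path: Electrical→Countertops→Z→Appliances = 6+6+4+5 = 21 ⇒ 21 days.

21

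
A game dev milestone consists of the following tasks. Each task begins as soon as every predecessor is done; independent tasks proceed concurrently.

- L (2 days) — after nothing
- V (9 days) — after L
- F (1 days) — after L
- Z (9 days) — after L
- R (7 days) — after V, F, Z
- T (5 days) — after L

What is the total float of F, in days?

8

L→V→R = 2+9+7 = 18 sets the makespan at 18 days.
Longest path through F: 10 days (earliest finish 3, latest finish 11).
Slack of F = 10 − 2 = 8 days.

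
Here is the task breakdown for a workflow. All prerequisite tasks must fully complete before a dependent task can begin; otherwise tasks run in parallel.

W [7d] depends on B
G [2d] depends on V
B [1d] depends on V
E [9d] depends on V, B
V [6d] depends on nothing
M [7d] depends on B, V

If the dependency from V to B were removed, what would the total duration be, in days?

With the dependency in place, V→B→E = 6+1+9 = 16 sets the finish at 16 days.
Without V→B, B's earliest start moves from 6 to 0.
After: V→E = 6+9 = 15 → 15 days.

15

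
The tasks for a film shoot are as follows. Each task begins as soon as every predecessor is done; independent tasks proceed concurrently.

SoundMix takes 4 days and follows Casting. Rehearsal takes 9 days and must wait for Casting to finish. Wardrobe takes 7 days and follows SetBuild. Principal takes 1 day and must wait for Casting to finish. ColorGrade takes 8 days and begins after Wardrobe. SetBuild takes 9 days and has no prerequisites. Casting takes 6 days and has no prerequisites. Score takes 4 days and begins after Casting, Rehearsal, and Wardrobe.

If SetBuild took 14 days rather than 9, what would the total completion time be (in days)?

29

Actual critical path: SetBuild→Wardrobe→ColorGrade = 9+7+8 = 24 ⇒ 24 days.
SetBuild lies on that path, so at 14 days the path becomes 29 days.
That remains the longest chain; total 29 days.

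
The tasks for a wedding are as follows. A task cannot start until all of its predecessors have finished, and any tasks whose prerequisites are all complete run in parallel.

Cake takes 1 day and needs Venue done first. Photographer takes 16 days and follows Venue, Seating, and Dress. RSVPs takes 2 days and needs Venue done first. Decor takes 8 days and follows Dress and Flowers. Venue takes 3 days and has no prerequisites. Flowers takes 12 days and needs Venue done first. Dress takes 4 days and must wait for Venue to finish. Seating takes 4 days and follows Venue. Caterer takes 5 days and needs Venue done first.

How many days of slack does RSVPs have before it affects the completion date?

The longest chain is Venue→Dress→Photographer = 3+4+16 = 23; overall finish 23 days.
Longest path through RSVPs: 5 days (earliest finish 5, latest finish 23).
So RSVPs can slip 23 − 5 = 18 days.

18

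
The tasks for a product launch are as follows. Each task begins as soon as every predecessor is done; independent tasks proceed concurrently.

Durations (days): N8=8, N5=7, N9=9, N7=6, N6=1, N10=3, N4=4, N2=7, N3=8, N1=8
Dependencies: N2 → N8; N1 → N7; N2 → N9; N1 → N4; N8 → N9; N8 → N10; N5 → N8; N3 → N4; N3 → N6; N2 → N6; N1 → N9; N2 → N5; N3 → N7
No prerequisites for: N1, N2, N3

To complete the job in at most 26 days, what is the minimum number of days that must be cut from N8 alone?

Current finish: 31 days; target: 26.
N8 is on every critical path, so each day cut from N8 cuts the finish by one (this holds down to a finish of 24).
Need 31 − 26 = 5 days off N8 → N8 becomes 3 days, finish becomes 26.

5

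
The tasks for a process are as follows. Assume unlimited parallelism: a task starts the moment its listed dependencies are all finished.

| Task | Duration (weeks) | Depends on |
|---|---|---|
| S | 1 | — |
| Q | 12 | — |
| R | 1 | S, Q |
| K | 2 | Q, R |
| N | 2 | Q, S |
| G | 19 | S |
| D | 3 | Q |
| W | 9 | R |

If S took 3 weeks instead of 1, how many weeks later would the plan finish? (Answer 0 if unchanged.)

0

The binding path is Q→R→W = 12+1+9 = 22; finish at 22 weeks.
S is off the critical path — its longest chain is 20 weeks, giving 2 of slack.
New critical path: S→G = 3+19 = 22 ⇒ 22 weeks.
Change in finish: 22 − 22 = +0 weeks.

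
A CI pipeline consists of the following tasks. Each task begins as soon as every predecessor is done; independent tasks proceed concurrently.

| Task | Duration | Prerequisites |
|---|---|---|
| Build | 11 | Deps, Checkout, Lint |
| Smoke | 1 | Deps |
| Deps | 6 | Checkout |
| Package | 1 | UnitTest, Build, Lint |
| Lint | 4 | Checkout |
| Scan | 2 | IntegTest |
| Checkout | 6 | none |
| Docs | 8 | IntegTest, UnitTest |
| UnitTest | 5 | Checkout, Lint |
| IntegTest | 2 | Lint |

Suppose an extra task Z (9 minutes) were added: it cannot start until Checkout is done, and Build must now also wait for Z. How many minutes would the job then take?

27

Originally the job takes 24 minutes.
With Z inserted, Build now waits for max(Deps, Checkout, Lint, Z).
New critical path: Checkout→Z→Build→Package = 6+9+11+1 = 27 ⇒ 27 minutes.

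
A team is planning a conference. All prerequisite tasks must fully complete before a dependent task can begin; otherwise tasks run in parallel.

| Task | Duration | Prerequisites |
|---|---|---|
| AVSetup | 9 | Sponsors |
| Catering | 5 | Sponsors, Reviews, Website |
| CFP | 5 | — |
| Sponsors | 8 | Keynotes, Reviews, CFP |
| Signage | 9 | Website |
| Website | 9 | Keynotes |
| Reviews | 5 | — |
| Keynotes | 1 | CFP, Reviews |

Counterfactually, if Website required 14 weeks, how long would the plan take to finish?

The binding path is CFP→Keynotes→Website→Signage = 5+1+9+9 = 24; finish at 24 weeks.
Since Website is critical, the +5 change carries straight to that chain (now 29 weeks).
The critical path is still CFP→Keynotes→Website→Signage; finish is now 29 weeks.

29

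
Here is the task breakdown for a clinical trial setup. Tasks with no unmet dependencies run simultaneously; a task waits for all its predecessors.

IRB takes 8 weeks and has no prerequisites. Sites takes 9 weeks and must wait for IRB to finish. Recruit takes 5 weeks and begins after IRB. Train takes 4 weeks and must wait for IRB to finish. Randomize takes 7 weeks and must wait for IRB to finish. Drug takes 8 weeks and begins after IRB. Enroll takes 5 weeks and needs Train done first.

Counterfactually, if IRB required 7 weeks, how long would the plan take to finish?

As given, the longest chain is IRB→Sites = 8+9 = 17, so the finish is 17 weeks.
IRB lies on that path, so at 7 weeks the path becomes 16 weeks.
That remains the longest chain; total 16 weeks.

16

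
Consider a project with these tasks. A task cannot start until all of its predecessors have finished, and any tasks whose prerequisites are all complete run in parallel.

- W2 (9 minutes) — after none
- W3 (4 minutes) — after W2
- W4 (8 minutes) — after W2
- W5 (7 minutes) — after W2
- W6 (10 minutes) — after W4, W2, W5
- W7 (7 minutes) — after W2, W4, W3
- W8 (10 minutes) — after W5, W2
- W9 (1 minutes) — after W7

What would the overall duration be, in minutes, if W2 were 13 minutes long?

The binding path is W2→W4→W6 = 9+8+10 = 27; finish at 27 minutes.
W2 lies on that path, so at 13 minutes the path becomes 31 minutes.
The critical path is still W2→W4→W6; finish is now 31 minutes.

31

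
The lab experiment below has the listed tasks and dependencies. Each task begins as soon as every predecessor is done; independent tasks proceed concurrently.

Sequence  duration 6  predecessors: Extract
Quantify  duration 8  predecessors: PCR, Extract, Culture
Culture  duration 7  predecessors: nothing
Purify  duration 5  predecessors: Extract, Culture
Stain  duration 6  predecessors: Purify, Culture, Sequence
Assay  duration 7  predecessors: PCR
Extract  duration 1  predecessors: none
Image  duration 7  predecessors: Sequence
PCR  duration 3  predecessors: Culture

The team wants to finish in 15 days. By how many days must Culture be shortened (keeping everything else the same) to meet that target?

Current finish: 18 days; target: 15.
Culture is on every critical path, so each day cut from Culture cuts the finish by one (this holds down to a finish of 14).
Need 18 − 15 = 3 days off Culture → Culture becomes 4 days, finish becomes 15.

3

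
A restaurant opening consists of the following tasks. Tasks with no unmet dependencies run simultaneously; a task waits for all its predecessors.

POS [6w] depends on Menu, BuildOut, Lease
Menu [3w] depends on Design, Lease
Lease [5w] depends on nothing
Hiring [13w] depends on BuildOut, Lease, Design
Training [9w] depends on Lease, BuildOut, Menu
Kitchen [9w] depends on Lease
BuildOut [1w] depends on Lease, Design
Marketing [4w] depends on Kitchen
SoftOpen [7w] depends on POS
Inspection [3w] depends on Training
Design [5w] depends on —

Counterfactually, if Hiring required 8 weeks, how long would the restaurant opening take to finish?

Baseline: Lease→Menu→POS→SoftOpen = 5+3+6+7 = 21 → 21 weeks.
Hiring is off the critical path — its longest chain is 19 weeks, giving 2 of slack.
That remains the longest chain; total 21 weeks.

21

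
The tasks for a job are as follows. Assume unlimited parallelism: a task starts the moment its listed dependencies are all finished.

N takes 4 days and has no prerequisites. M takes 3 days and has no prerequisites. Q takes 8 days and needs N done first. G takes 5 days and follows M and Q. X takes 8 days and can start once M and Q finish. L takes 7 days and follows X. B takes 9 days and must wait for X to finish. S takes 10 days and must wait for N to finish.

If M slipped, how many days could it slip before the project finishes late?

9

The longest chain is N→Q→X→B = 4+8+8+9 = 29; overall finish 29 days.
The longest chain containing M totals 20 days.
Slack of M = 9 − 0 = 9 days.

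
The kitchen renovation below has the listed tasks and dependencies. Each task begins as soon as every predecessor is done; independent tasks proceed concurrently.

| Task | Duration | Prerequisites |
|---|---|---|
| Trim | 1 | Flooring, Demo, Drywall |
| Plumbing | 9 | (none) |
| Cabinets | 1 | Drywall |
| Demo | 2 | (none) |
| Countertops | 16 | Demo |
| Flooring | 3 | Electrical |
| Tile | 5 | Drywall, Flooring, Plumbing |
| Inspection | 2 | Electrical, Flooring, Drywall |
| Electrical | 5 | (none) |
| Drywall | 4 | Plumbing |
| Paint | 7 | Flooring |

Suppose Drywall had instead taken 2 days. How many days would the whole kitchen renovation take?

18

Baseline: Plumbing→Drywall→Tile = 9+4+5 = 18 → 18 days.
Drywall lies on that path, so at 2 days the path becomes 16 days.
The binding chain switches to Demo→Countertops = 2+16 = 18; finish 18 days.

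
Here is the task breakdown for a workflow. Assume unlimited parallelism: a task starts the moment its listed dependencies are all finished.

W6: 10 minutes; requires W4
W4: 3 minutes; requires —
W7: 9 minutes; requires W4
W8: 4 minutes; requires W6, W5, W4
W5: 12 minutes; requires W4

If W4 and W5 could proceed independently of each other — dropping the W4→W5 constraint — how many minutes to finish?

17

With the dependency in place, W4→W5→W8 = 3+12+4 = 19 sets the finish at 19 minutes.
Without W4→W5, W5's earliest start moves from 3 to 0.
After: W4→W6→W8 = 3+10+4 = 17 → 17 minutes.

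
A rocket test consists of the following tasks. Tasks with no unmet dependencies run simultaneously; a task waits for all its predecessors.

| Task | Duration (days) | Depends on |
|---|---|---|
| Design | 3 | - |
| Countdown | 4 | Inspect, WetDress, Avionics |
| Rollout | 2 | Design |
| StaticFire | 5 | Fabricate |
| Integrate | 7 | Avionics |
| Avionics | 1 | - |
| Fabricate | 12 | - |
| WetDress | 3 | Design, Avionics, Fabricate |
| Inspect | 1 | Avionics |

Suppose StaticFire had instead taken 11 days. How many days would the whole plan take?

23

Critical path before the change: Fabricate→WetDress→Countdown = 12+3+4 = 19 giving 19 days.
StaticFire has 2 days of float (longest path through it is 17).
Now Fabricate→StaticFire = 12+11 = 23 is longest, so the finish becomes 23 days.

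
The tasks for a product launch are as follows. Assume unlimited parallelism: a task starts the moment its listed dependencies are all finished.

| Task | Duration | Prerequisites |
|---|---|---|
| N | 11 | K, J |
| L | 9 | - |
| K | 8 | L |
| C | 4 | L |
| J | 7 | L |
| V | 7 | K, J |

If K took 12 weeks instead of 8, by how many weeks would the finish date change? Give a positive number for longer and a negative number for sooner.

4

Critical path before the change: L→K→N = 9+8+11 = 28 giving 28 weeks.
K lies on that path, so at 12 weeks the path becomes 32 weeks.
No other chain overtakes it, so the finish is 32 weeks.
Change in finish: 32 − 28 = +4 weeks.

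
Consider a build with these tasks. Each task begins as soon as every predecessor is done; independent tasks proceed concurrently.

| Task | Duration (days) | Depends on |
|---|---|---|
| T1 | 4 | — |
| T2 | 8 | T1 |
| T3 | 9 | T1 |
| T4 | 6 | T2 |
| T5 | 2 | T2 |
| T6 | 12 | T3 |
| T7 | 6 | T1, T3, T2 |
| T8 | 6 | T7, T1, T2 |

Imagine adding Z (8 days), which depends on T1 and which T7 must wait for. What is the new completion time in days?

Originally the build takes 25 days.
With Z inserted, T7 now waits for max(T1, T3, T2, Z).
New critical path: T1→T3→T6 = 4+9+12 = 25 ⇒ 25 days.

25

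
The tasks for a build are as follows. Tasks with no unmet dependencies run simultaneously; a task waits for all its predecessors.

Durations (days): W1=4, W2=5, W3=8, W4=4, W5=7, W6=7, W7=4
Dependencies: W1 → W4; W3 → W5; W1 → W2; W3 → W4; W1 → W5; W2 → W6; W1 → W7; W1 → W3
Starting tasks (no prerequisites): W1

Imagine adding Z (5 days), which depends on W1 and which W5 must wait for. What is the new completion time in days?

19

Originally the plan takes 19 days.
With Z inserted, W5 now waits for max(W1, W3, Z).
New critical path: W1→W3→W5 = 4+8+7 = 19 ⇒ 19 days.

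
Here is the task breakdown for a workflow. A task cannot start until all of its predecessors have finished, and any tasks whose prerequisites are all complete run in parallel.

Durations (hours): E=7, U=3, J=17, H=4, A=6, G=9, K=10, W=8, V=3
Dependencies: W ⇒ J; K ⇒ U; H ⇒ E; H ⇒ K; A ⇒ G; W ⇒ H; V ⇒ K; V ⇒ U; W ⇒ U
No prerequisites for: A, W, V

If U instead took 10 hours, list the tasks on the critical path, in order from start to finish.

W, H, K, U

Baseline: W→H→K→U = 8+4+10+3 = 25 → 25 hours.
U lies on that path, so at 10 hours the path becomes 32 hours.
That remains the longest chain; total 32 hours.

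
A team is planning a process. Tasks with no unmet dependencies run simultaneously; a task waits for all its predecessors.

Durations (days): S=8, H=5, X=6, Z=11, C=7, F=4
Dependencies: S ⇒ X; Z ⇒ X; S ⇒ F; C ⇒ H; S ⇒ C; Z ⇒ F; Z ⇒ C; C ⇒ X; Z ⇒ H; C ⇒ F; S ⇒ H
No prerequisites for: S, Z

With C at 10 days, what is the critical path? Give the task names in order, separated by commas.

Baseline: Z→C→X = 11+7+6 = 24 → 24 days.
Since C is critical, the +3 change carries straight to that chain (now 27 days).
The critical path is still Z→C→X; finish is now 27 days.

Z, C, X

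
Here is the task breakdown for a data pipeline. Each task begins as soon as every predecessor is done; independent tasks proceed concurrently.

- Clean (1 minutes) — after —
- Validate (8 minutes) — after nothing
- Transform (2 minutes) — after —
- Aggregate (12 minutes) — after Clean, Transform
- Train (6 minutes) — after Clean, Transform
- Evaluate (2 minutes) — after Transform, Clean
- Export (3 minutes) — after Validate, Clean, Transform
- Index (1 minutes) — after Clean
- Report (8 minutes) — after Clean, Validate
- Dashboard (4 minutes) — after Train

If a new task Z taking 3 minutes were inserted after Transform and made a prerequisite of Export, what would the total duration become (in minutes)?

16

Originally the job takes 16 minutes.
With Z inserted, Export now waits for max(Validate, Clean, Transform, Z).
New critical path: Validate→Report = 8+8 = 16 ⇒ 16 minutes.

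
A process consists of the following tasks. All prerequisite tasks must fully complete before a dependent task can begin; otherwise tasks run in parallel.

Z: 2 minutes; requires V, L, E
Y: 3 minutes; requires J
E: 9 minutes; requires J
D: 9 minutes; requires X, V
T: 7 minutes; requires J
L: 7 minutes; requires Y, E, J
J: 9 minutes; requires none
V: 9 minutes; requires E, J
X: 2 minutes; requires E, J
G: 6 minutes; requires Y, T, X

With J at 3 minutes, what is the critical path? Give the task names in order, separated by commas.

J, E, V, D

Critical path before the change: J→E→V→D = 9+9+9+9 = 36 giving 36 minutes.
Since J is critical, the -6 change carries straight to that chain (now 30 minutes).
That remains the longest chain; total 30 minutes.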